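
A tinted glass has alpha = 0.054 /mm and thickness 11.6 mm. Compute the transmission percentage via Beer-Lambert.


Beer-Lambert law: T = exp(-alpha * thickness)
  exponent = -0.054 * 11.6 = -0.6264
  T = exp(-0.6264) = 0.5345
  Percentage = 0.5345 * 100 = 53.45%

53.45%


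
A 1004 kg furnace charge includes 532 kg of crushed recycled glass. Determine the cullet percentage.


Cullet ratio = (cullet mass / total batch mass) * 100
  Ratio = 532 / 1004 * 100 = 52.99%

52.99%


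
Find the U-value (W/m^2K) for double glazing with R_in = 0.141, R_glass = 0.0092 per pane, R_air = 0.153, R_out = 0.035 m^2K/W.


Total thermal resistance (series):
  R_total = R_in + R_glass + R_air + R_glass + R_out
  R_total = 0.141 + 0.0092 + 0.153 + 0.0092 + 0.035 = 0.3474 m^2K/W
U-value = 1 / R_total = 1 / 0.3474 = 2.879 W/m^2K

2.879 W/m^2K


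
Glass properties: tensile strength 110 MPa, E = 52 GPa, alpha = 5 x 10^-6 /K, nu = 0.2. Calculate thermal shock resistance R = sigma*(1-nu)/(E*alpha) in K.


Thermal shock resistance: R = sigma * (1 - nu) / (E * alpha)
  Numerator = 110 * (1 - 0.2) = 88.0
  Denominator = 52 * 1000 * (5 x 10^-6) = 0.26
  R = 88.0 / 0.26 = 338.5 K

338.5 K


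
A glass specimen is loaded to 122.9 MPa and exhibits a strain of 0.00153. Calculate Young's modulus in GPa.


Young's modulus: E = stress / strain
  E = 122.9 MPa / 0.00153 = 80326.8 MPa
Convert to GPa: 80326.8 / 1000 = 80.33 GPa

80.33 GPa


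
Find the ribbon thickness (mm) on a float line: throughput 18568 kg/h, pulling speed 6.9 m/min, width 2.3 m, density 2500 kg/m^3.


Ribbon cross-section from mass balance:
  Volume rate = throughput / density = 18568 / 2500 = 7.4272 m^3/h
  thickness = volume rate / (speed * 60 * width), i.e.
  thickness = throughput / (60 * speed * width * density) * 1000
  thickness = 18568 / (60 * 6.9 * 2.3 * 2500) * 1000 = 7.8 mm

7.8 mm


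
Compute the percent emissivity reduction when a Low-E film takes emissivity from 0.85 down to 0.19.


Percentage reduction = (1 - coated/uncoated) * 100
  Ratio = 0.19 / 0.85 = 0.2235
  Reduction = (1 - 0.2235) * 100 = 77.6%

77.6%


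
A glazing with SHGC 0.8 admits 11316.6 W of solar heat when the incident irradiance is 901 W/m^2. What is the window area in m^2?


Rearrange Q = Area * SHGC * Irradiance:
  Area = Q / (SHGC * Irradiance)
  Area = 11316.6 / (0.8 * 901) = 15.7 m^2

15.7 m^2


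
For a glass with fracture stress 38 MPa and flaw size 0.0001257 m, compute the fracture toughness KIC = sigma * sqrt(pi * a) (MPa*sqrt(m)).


Fracture toughness: KIC = sigma * sqrt(pi * a)
  pi * a = pi * 0.0001257 = 0.000394898
  sqrt(pi * a) = 0.019872
  KIC = 38 * 0.019872 = 0.755 MPa*sqrt(m)

0.755 MPa*sqrt(m)


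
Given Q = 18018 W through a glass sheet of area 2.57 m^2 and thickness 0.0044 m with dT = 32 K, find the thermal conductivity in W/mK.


Fourier's law rearranged: k = Q * t / (A * dT)
  Numerator = 18018 * 0.0044 = 79.2792
  Denominator = 2.57 * 32 = 82.24
  k = 79.2792 / 82.24 = 0.964 W/mK

0.964 W/mK


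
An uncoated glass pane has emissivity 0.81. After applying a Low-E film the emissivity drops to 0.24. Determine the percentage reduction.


Percentage reduction = (1 - coated/uncoated) * 100
  Ratio = 0.24 / 0.81 = 0.2963
  Reduction = (1 - 0.2963) * 100 = 70.4%

70.4%


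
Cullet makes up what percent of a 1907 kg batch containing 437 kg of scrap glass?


Cullet ratio = (cullet mass / total batch mass) * 100
  Ratio = 437 / 1907 * 100 = 22.92%

22.92%


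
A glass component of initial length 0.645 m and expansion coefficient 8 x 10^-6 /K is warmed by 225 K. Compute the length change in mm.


Thermal expansion formula: dL = alpha * L0 * dT
  dL = (8 x 10^-6) * 0.645 * 225 = 0.001161 m
Convert to mm: 0.001161 * 1000 = 1.161 mm

1.161 mm


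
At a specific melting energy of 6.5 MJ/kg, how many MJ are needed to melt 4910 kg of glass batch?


Total energy = mass * specific energy
  E = 4910 * 6.5 = 31915 MJ

31915 MJ


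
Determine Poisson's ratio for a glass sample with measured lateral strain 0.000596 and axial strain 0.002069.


Poisson's ratio: nu = lateral strain / axial strain
  nu = 0.000596 / 0.002069 = 0.2881

0.2881


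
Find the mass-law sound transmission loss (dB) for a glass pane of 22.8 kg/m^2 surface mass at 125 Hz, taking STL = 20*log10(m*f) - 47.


Mass law: STL = 20 * log10(m * f) - 47
  m * f = 22.8 * 125 = 2850
  log10(2850) = 3.45484
  STL = 20 * 3.45484 - 47 = 69.0968 - 47 = 22.1 dB

22.1 dB


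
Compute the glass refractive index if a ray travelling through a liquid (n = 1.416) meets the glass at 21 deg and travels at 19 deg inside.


Apply Snell's law: n1 * sin(theta1) = n2 * sin(theta2)
  n2 = n1 * sin(theta1) / sin(theta2)
  sin(21) = 0.358368
  sin(19) = 0.325568
  n2 = 1.416 * 0.358368 / 0.325568 = 1.5587

1.5587


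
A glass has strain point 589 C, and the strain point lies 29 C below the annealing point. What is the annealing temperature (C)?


T_anneal = T_strain + gap:
  T_anneal = 589 + 29 = 618 C

618 C


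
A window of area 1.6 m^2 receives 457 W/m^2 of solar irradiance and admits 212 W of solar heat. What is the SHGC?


Rearrange Q = Area * SHGC * Irradiance:
  SHGC = Q / (Area * Irradiance)
  SHGC = 212 / (1.6 * 457) = 0.29

0.29


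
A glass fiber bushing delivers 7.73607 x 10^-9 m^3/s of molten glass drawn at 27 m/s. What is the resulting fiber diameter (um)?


Cross-sectional area from continuity:
  A = Q / v = 7.73607 x 10^-9 / 27 = 2.865211 x 10^-10 m^2
Diameter from circular cross-section:
  d = sqrt(4A / pi) * 10^6 (m -> um)
  d = sqrt(4 * 2.865211 x 10^-10 / pi) * 10^6 = 19.1 um

19.1 um


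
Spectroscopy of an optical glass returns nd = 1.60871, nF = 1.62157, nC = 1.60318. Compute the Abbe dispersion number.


Abbe number formula: Vd = (nd - 1) / (nF - nC)
  nd - 1 = 1.60871 - 1 = 0.60871
  nF - nC = 1.62157 - 1.60318 = 0.01839
  Vd = 0.60871 / 0.01839 = 33.1

33.1


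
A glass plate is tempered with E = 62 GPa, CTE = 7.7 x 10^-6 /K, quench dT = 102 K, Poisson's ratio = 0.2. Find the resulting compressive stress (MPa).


Tempering stress: sigma = E * alpha * dT / (1 - nu)
  E (MPa) = 62 * 1000 = 62000
  Numerator = 62000 * (7.7 x 10^-6) * 102 = 48.6948
  Denominator = 1 - 0.2 = 0.8
  sigma = 48.6948 / 0.8 = 60.9 MPa

60.9 MPa


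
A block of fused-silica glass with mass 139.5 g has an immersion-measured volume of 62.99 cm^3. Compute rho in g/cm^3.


Use the definition of density:
  rho = mass / volume
  rho = 139.5 / 62.99 = 2.215 g/cm^3

2.215 g/cm^3


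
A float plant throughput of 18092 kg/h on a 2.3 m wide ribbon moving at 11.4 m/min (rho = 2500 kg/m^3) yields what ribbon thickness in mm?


Ribbon cross-section from mass balance:
  Volume rate = throughput / density = 18092 / 2500 = 7.2368 m^3/h
  thickness = volume rate / (speed * 60 * width), i.e.
  thickness = throughput / (60 * speed * width * density) * 1000
  thickness = 18092 / (60 * 11.4 * 2.3 * 2500) * 1000 = 4.6 mm

4.6 mm


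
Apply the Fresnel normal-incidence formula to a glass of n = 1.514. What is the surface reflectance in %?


Fresnel reflectance at normal incidence:
  R = ((n - 1)/(n + 1))^2
  (n - 1)/(n + 1) = (1.514 - 1)/(1.514 + 1) = 0.204455
  R = 0.204455^2 = 0.0418018
  R(%) = 0.0418018 * 100 = 4.18%

4.18%


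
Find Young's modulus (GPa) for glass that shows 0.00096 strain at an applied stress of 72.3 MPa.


Young's modulus: E = stress / strain
  E = 72.3 MPa / 0.00096 = 75312.5 MPa
Convert to GPa: 75312.5 / 1000 = 75.31 GPa

75.31 GPa


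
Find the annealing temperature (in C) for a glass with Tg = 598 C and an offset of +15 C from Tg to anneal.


The annealing temperature is Tg plus the offset:
  T_anneal = 598 + 15 = 613 C

613 C


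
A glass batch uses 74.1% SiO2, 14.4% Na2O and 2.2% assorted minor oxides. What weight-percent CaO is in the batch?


Pieces sum to 100%:
  CaO = 100 - (SiO2 + Na2O + others)
  CaO = 100 - (74.1 + 14.4 + 2.2) = 9.3%

9.3%


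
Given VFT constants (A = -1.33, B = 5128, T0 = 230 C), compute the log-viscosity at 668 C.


VFT equation: log(eta) = A + B / (T - T0)
  T - T0 = 668 - 230 = 438
  B / (T - T0) = 5128 / 438 = 11.708
  log(eta) = -1.33 + 11.708 = 10.378

10.378


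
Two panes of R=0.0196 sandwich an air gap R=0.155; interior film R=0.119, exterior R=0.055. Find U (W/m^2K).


Total thermal resistance (series):
  R_total = R_in + R_glass + R_air + R_glass + R_out
  R_total = 0.119 + 0.0196 + 0.155 + 0.0196 + 0.055 = 0.3682 m^2K/W
U-value = 1 / R_total = 1 / 0.3682 = 2.716 W/m^2K

2.716 W/m^2K


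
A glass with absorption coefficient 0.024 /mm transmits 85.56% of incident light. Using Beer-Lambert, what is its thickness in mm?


Rearrange T = exp(-alpha * thickness):
  thickness = -ln(T) / alpha
  T = 85.56/100 = 0.8556
  ln(T) = -0.15595
  -ln(T) = 0.15595
  thickness = 0.15595 / 0.024 = 6.5 mm

6.5 mm


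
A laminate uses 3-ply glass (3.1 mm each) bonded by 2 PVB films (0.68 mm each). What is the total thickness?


Total thickness = glass contribution + PVB contribution
  Glass: 3 * 3.1 = 9.3 mm
  PVB: 2 * 0.68 = 1.36 mm
  Total = 9.3 + 1.36 = 10.66 mm

10.66 mm


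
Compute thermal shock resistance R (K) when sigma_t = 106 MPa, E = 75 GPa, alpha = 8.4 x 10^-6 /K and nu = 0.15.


Thermal shock resistance: R = sigma * (1 - nu) / (E * alpha)
  Numerator = 106 * (1 - 0.15) = 90.1
  Denominator = 75 * 1000 * (8.4 x 10^-6) = 0.63
  R = 90.1 / 0.63 = 143.0 K

143.0 K


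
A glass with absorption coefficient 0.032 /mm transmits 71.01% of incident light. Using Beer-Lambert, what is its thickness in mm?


Rearrange T = exp(-alpha * thickness):
  thickness = -ln(T) / alpha
  T = 71.01/100 = 0.7101
  ln(T) = -0.34235
  -ln(T) = 0.34235
  thickness = 0.34235 / 0.032 = 10.7 mm

10.7 mm


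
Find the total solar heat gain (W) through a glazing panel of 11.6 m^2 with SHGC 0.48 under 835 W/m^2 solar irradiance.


Solar heat gain: Q = Area * SHGC * Irradiance
  Q = 11.6 * 0.48 * 835 = 4649.3 W

4649.3 W


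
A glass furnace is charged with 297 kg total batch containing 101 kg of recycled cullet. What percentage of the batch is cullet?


Cullet ratio = (cullet mass / total batch mass) * 100
  Ratio = 101 / 297 * 100 = 34.01%

34.01%


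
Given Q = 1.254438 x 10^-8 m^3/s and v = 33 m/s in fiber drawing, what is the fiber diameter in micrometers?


Cross-sectional area from continuity:
  A = Q / v = 1.254438 x 10^-8 / 33 = 3.801327 x 10^-10 m^2
Diameter from circular cross-section:
  d = sqrt(4A / pi) * 10^6 (m -> um)
  d = sqrt(4 * 3.801327 x 10^-10 / pi) * 10^6 = 22.0 um

22.0 um


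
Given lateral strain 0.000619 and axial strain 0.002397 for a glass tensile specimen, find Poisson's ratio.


Poisson's ratio: nu = lateral strain / axial strain
  nu = 0.000619 / 0.002397 = 0.2582

0.2582


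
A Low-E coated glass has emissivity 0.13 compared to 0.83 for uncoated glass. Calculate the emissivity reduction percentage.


Percentage reduction = (1 - coated/uncoated) * 100
  Ratio = 0.13 / 0.83 = 0.1566
  Reduction = (1 - 0.1566) * 100 = 84.3%

84.3%


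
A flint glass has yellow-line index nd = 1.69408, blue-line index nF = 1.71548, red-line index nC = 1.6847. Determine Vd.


Abbe number formula: Vd = (nd - 1) / (nF - nC)
  nd - 1 = 1.69408 - 1 = 0.69408
  nF - nC = 1.71548 - 1.6847 = 0.03078
  Vd = 0.69408 / 0.03078 = 22.55

22.55


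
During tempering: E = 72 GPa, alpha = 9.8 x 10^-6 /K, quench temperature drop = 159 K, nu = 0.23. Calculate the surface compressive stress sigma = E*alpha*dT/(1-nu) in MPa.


Tempering stress: sigma = E * alpha * dT / (1 - nu)
  E (MPa) = 72 * 1000 = 72000
  Numerator = 72000 * (9.8 x 10^-6) * 159 = 112.1904
  Denominator = 1 - 0.23 = 0.77
  sigma = 112.1904 / 0.77 = 145.7 MPa

145.7 MPa


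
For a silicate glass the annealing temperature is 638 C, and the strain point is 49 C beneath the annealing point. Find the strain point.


Strain point = annealing point - difference:
  T_strain = 638 - 49 = 589 C

589 C


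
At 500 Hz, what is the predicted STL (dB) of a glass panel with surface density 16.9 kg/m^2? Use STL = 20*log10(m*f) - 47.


Mass law: STL = 20 * log10(m * f) - 47
  m * f = 16.9 * 500 = 8450
  log10(8450) = 3.92686
  STL = 20 * 3.92686 - 47 = 78.5372 - 47 = 31.5 dB

31.5 dB


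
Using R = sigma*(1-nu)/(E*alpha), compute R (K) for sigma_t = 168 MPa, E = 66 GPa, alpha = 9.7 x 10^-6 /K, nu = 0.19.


Thermal shock resistance: R = sigma * (1 - nu) / (E * alpha)
  Numerator = 168 * (1 - 0.19) = 136.08
  Denominator = 66 * 1000 * (9.7 x 10^-6) = 0.6402
  R = 136.08 / 0.6402 = 212.6 K

212.6 K


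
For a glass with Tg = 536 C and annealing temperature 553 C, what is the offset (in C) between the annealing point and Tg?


Offset = T_anneal - Tg:
  offset = 553 - 536 = 17 C

17 C


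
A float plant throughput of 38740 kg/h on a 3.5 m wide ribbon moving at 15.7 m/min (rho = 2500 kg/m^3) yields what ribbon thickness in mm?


Ribbon cross-section from mass balance:
  Volume rate = throughput / density = 38740 / 2500 = 15.496 m^3/h
  thickness = volume rate / (speed * 60 * width), i.e.
  thickness = throughput / (60 * speed * width * density) * 1000
  thickness = 38740 / (60 * 15.7 * 3.5 * 2500) * 1000 = 4.7 mm

4.7 mm


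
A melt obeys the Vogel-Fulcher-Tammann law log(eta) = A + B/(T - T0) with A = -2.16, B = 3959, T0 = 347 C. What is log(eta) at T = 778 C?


VFT equation: log(eta) = A + B / (T - T0)
  T - T0 = 778 - 347 = 431
  B / (T - T0) = 3959 / 431 = 9.186
  log(eta) = -2.16 + 9.186 = 7.026

7.026


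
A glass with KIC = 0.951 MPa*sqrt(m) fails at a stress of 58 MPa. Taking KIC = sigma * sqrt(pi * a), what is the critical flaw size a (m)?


Rearrange KIC = sigma * sqrt(pi * a):
  sqrt(pi * a) = KIC / sigma
  sqrt(pi * a) = 0.951 / 58 = 0.016397
  a = (KIC / sigma)^2 / pi
  a = 0.016397^2 / pi = 0.0000856 m

0.0000856 m


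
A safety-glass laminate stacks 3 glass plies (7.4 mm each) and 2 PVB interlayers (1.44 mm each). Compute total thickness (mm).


Total thickness = glass contribution + PVB contribution
  Glass: 3 * 7.4 = 22.2 mm
  PVB: 2 * 1.44 = 2.88 mm
  Total = 22.2 + 2.88 = 25.08 mm

25.08 mm


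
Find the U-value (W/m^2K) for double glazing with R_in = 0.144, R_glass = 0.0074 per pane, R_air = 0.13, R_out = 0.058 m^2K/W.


Total thermal resistance (series):
  R_total = R_in + R_glass + R_air + R_glass + R_out
  R_total = 0.144 + 0.0074 + 0.13 + 0.0074 + 0.058 = 0.3468 m^2K/W
U-value = 1 / R_total = 1 / 0.3468 = 2.884 W/m^2K

2.884 W/m^2K


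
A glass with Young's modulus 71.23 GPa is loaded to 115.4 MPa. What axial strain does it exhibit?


Rearrange E = sigma / epsilon:
  epsilon = sigma / E
  E (MPa) = 71.23 * 1000 = 71230
  epsilon = 115.4 / 71230 = 0.00162

0.00162


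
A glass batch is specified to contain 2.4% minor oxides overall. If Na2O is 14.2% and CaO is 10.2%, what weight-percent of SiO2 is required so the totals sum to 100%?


Known pieces sum to 100%:
  SiO2 = 100 - (others + Na2O + CaO)
  SiO2 = 100 - (2.4 + 14.2 + 10.2) = 73.2%

73.2%


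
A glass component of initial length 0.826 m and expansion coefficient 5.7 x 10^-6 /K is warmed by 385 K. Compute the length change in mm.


Thermal expansion formula: dL = alpha * L0 * dT
  dL = (5.7 x 10^-6) * 0.826 * 385 = 0.00181266 m
Convert to mm: 0.00181266 * 1000 = 1.8127 mm

1.8127 mm


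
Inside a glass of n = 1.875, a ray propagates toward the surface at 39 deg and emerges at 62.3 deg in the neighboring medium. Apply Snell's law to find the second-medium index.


Apply Snell's law: n1 * sin(theta1) = n2 * sin(theta2)
  n2 = n1 * sin(theta1) / sin(theta2)
  sin(39) = 0.62932
  sin(62.3) = 0.885394
  n2 = 1.875 * 0.62932 / 0.885394 = 1.3327

1.3327


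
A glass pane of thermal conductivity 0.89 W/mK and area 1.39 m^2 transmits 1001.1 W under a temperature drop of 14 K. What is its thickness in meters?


Fourier's law: t = k * A * dT / Q
  t = 0.89 * 1.39 * 14 / 1001.1
  t = 17.3194 / 1001.1 = 0.0173 m

0.0173 m


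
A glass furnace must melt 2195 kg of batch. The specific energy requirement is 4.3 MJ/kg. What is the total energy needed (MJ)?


Total energy = mass * specific energy
  E = 2195 * 4.3 = 9438.5 MJ

9438.5 MJ


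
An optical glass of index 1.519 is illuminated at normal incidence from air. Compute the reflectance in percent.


Fresnel reflectance at normal incidence:
  R = ((n - 1)/(n + 1))^2
  (n - 1)/(n + 1) = (1.519 - 1)/(1.519 + 1) = 0.206034
  R = 0.206034^2 = 0.04245
  R(%) = 0.04245 * 100 = 4.245%

4.245%


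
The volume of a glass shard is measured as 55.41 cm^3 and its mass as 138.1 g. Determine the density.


Use the definition of density:
  rho = mass / volume
  rho = 138.1 / 55.41 = 2.492 g/cm^3

2.492 g/cm^3


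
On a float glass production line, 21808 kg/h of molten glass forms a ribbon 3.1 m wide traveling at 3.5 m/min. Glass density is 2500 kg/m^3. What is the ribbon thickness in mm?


Ribbon cross-section from mass balance:
  Volume rate = throughput / density = 21808 / 2500 = 8.7232 m^3/h
  thickness = volume rate / (speed * 60 * width), i.e.
  thickness = throughput / (60 * speed * width * density) * 1000
  thickness = 21808 / (60 * 3.5 * 3.1 * 2500) * 1000 = 13.4 mm

13.4 mm


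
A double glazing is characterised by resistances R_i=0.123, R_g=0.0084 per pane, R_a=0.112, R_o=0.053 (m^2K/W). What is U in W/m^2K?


Total thermal resistance (series):
  R_total = R_in + R_glass + R_air + R_glass + R_out
  R_total = 0.123 + 0.0084 + 0.112 + 0.0084 + 0.053 = 0.3048 m^2K/W
U-value = 1 / R_total = 1 / 0.3048 = 3.281 W/m^2K

3.281 W/m^2K


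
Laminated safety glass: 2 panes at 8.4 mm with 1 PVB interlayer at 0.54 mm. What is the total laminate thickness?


Total thickness = glass contribution + PVB contribution
  Glass: 2 * 8.4 = 16.8 mm
  PVB: 1 * 0.54 = 0.54 mm
  Total = 16.8 + 0.54 = 17.34 mm

17.34 mm


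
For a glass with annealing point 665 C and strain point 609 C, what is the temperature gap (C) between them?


Gap = T_anneal - T_strain:
  gap = 665 - 609 = 56 C

56 C


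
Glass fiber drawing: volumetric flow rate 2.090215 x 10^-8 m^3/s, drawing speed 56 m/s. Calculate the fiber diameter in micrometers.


Cross-sectional area from continuity:
  A = Q / v = 2.090215 x 10^-8 / 56 = 3.732527 x 10^-10 m^2
Diameter from circular cross-section:
  d = sqrt(4A / pi) * 10^6 (m -> um)
  d = sqrt(4 * 3.732527 x 10^-10 / pi) * 10^6 = 21.8 um

21.8 um


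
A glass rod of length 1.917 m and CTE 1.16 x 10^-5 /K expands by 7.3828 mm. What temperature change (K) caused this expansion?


Rearrange dL = alpha * L0 * dT for dT:
  dT = dL / (alpha * L0)
  dL (m) = 7.3828 / 1000 = 0.0073828
  dT = 0.0073828 / ((1.16 x 10^-5) * 1.917) = 332.0 K

332.0 K


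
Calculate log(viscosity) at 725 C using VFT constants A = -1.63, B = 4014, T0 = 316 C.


VFT equation: log(eta) = A + B / (T - T0)
  T - T0 = 725 - 316 = 409
  B / (T - T0) = 4014 / 409 = 9.814
  log(eta) = -1.63 + 9.814 = 8.184

8.184


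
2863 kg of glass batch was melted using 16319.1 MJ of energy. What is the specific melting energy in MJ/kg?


Rearrange E = m * s for s:
  s = E / m
  s = 16319.1 / 2863 = 5.7 MJ/kg

5.7 MJ/kg


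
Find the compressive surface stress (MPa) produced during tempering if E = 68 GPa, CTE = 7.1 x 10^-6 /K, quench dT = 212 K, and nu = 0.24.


Tempering stress: sigma = E * alpha * dT / (1 - nu)
  E (MPa) = 68 * 1000 = 68000
  Numerator = 68000 * (7.1 x 10^-6) * 212 = 102.3536
  Denominator = 1 - 0.24 = 0.76
  sigma = 102.3536 / 0.76 = 134.7 MPa

134.7 MPa


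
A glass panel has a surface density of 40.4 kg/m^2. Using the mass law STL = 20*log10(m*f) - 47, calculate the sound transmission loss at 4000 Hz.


Mass law: STL = 20 * log10(m * f) - 47
  m * f = 40.4 * 4000 = 161600
  log10(161600) = 5.20844
  STL = 20 * 5.20844 - 47 = 104.1688 - 47 = 57.2 dB

57.2 dB


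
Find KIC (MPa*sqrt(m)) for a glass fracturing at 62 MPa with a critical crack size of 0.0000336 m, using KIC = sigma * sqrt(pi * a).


Fracture toughness: KIC = sigma * sqrt(pi * a)
  pi * a = pi * 0.0000336 = 0.000105558
  sqrt(pi * a) = 0.010274
  KIC = 62 * 0.010274 = 0.637 MPa*sqrt(m)

0.637 MPa*sqrt(m)


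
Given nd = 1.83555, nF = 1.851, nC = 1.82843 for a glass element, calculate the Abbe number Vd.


Abbe number formula: Vd = (nd - 1) / (nF - nC)
  nd - 1 = 1.83555 - 1 = 0.83555
  nF - nC = 1.851 - 1.82843 = 0.02257
  Vd = 0.83555 / 0.02257 = 37.02

37.02


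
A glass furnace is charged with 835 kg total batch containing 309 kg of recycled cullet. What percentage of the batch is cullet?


Cullet ratio = (cullet mass / total batch mass) * 100
  Ratio = 309 / 835 * 100 = 37.01%

37.01%


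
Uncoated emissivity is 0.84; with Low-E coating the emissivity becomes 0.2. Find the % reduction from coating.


Percentage reduction = (1 - coated/uncoated) * 100
  Ratio = 0.2 / 0.84 = 0.2381
  Reduction = (1 - 0.2381) * 100 = 76.2%

76.2%


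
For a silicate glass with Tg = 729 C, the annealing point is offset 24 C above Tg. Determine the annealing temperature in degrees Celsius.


The annealing temperature is Tg plus the offset:
  T_anneal = 729 + 24 = 753 C

753 C


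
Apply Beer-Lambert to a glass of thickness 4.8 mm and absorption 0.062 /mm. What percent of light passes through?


Beer-Lambert law: T = exp(-alpha * thickness)
  exponent = -0.062 * 4.8 = -0.2976
  T = exp(-0.2976) = 0.7426
  Percentage = 0.7426 * 100 = 74.26%

74.26%


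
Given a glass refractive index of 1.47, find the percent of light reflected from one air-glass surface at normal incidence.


Fresnel reflectance at normal incidence:
  R = ((n - 1)/(n + 1))^2
  (n - 1)/(n + 1) = (1.47 - 1)/(1.47 + 1) = 0.190283
  R = 0.190283^2 = 0.0362076
  R(%) = 0.0362076 * 100 = 3.621%

3.621%


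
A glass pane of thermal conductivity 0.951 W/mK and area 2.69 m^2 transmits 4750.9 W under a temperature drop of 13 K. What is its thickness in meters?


Fourier's law: t = k * A * dT / Q
  t = 0.951 * 2.69 * 13 / 4750.9
  t = 33.25647 / 4750.9 = 0.007 m

0.007 m


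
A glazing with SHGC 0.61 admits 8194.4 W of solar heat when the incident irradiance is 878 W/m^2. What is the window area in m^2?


Rearrange Q = Area * SHGC * Irradiance:
  Area = Q / (SHGC * Irradiance)
  Area = 8194.4 / (0.61 * 878) = 15.3 m^2

15.3 m^2


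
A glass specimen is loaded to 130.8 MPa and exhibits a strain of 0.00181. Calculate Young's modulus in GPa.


Young's modulus: E = stress / strain
  E = 130.8 MPa / 0.00181 = 72265.19 MPa
Convert to GPa: 72265.19 / 1000 = 72.27 GPa

72.27 GPa


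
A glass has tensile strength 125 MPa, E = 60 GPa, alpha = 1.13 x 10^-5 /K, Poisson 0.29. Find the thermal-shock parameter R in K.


Thermal shock resistance: R = sigma * (1 - nu) / (E * alpha)
  Numerator = 125 * (1 - 0.29) = 88.75
  Denominator = 60 * 1000 * (1.13 x 10^-5) = 0.678
  R = 88.75 / 0.678 = 130.9 K

130.9 K


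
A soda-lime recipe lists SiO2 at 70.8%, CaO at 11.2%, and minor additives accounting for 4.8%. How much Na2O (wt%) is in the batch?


Pieces sum to 100%:
  Na2O = 100 - (SiO2 + CaO + others)
  Na2O = 100 - (70.8 + 11.2 + 4.8) = 13.2%

13.2%


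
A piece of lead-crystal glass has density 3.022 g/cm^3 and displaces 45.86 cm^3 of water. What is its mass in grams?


Rearrange rho = m / V:
  m = rho * V
  m = 3.022 * 45.86 = 138.589 g

138.589 g


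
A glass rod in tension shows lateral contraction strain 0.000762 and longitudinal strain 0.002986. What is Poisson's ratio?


Poisson's ratio: nu = lateral strain / axial strain
  nu = 0.000762 / 0.002986 = 0.2552

0.2552


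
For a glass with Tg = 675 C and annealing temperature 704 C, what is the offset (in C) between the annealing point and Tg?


Offset = T_anneal - Tg:
  offset = 704 - 675 = 29 C

29 C


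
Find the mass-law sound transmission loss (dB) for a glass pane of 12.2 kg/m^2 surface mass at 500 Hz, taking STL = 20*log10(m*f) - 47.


Mass law: STL = 20 * log10(m * f) - 47
  m * f = 12.2 * 500 = 6100
  log10(6100) = 3.78533
  STL = 20 * 3.78533 - 47 = 75.7066 - 47 = 28.7 dB

28.7 dB


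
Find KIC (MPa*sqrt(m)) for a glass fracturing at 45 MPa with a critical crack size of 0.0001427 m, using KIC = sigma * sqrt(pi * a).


Fracture toughness: KIC = sigma * sqrt(pi * a)
  pi * a = pi * 0.0001427 = 0.000448305
  sqrt(pi * a) = 0.021173
  KIC = 45 * 0.021173 = 0.953 MPa*sqrt(m)

0.953 MPa*sqrt(m)


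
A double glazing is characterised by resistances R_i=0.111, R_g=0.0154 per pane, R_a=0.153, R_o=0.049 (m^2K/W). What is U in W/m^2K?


Total thermal resistance (series):
  R_total = R_in + R_glass + R_air + R_glass + R_out
  R_total = 0.111 + 0.0154 + 0.153 + 0.0154 + 0.049 = 0.3438 m^2K/W
U-value = 1 / R_total = 1 / 0.3438 = 2.909 W/m^2K

2.909 W/m^2K


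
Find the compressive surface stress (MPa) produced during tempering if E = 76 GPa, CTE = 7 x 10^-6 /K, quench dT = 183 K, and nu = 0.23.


Tempering stress: sigma = E * alpha * dT / (1 - nu)
  E (MPa) = 76 * 1000 = 76000
  Numerator = 76000 * (7 x 10^-6) * 183 = 97.356
  Denominator = 1 - 0.23 = 0.77
  sigma = 97.356 / 0.77 = 126.4 MPa

126.4 MPa


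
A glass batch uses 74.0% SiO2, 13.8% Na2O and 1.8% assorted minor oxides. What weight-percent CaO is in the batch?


Pieces sum to 100%:
  CaO = 100 - (SiO2 + Na2O + others)
  CaO = 100 - (74.0 + 13.8 + 1.8) = 10.4%

10.4%


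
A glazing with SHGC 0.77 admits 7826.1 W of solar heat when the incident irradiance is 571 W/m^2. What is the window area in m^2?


Rearrange Q = Area * SHGC * Irradiance:
  Area = Q / (SHGC * Irradiance)
  Area = 7826.1 / (0.77 * 571) = 17.8 m^2

17.8 m^2


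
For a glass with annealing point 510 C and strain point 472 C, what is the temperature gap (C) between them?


Gap = T_anneal - T_strain:
  gap = 510 - 472 = 38 C

38 C


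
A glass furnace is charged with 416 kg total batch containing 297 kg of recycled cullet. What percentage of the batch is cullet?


Cullet ratio = (cullet mass / total batch mass) * 100
  Ratio = 297 / 416 * 100 = 71.39%

71.39%


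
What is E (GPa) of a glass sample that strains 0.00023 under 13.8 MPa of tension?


Young's modulus: E = stress / strain
  E = 13.8 MPa / 0.00023 = 60000 MPa
Convert to GPa: 60000 / 1000 = 60.0 GPa

60.0 GPa


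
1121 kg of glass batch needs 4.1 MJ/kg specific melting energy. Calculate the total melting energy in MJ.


Total energy = mass * specific energy
  E = 1121 * 4.1 = 4596.1 MJ

4596.1 MJ


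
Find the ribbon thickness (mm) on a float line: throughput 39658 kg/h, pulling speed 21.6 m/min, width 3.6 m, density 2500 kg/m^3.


Ribbon cross-section from mass balance:
  Volume rate = throughput / density = 39658 / 2500 = 15.8632 m^3/h
  thickness = volume rate / (speed * 60 * width), i.e.
  thickness = throughput / (60 * speed * width * density) * 1000
  thickness = 39658 / (60 * 21.6 * 3.6 * 2500) * 1000 = 3.4 mm

3.4 mm


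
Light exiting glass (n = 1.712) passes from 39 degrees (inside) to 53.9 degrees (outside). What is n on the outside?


Apply Snell's law: n1 * sin(theta1) = n2 * sin(theta2)
  n2 = n1 * sin(theta1) / sin(theta2)
  sin(39) = 0.62932
  sin(53.9) = 0.80799
  n2 = 1.712 * 0.62932 / 0.80799 = 1.3334

1.3334


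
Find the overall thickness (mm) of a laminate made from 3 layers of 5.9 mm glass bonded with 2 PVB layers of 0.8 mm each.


Total thickness = glass contribution + PVB contribution
  Glass: 3 * 5.9 = 17.7 mm
  PVB: 2 * 0.8 = 1.6 mm
  Total = 17.7 + 1.6 = 19.3 mm

19.3 mm


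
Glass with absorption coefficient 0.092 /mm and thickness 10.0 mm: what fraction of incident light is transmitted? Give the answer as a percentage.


Beer-Lambert law: T = exp(-alpha * thickness)
  exponent = -0.092 * 10.0 = -0.92
  T = exp(-0.92) = 0.3985
  Percentage = 0.3985 * 100 = 39.85%

39.85%


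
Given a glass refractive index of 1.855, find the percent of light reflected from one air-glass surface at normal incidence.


Fresnel reflectance at normal incidence:
  R = ((n - 1)/(n + 1))^2
  (n - 1)/(n + 1) = (1.855 - 1)/(1.855 + 1) = 0.299475
  R = 0.299475^2 = 0.0896853
  R(%) = 0.0896853 * 100 = 8.969%

8.969%


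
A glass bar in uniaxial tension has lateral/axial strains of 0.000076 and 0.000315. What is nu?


Poisson's ratio: nu = lateral strain / axial strain
  nu = 0.000076 / 0.000315 = 0.2413

0.2413


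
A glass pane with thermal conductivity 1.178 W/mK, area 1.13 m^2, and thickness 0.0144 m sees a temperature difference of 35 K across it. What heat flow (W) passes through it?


Fourier's law: Q = k * A * dT / t
  Q = 1.178 * 1.13 * 35 / 0.0144
  Q = 46.5899 / 0.0144 = 3235.4 W

3235.4 W


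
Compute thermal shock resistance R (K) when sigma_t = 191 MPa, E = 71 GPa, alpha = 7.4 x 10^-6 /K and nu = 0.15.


Thermal shock resistance: R = sigma * (1 - nu) / (E * alpha)
  Numerator = 191 * (1 - 0.15) = 162.35
  Denominator = 71 * 1000 * (7.4 x 10^-6) = 0.5254
  R = 162.35 / 0.5254 = 309.0 K

309.0 K


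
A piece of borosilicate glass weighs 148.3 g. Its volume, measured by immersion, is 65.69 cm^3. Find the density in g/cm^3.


Use the definition of density:
  rho = mass / volume
  rho = 148.3 / 65.69 = 2.258 g/cm^3

2.258 g/cm^3


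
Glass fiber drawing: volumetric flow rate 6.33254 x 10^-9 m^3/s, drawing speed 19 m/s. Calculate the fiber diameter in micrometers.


Cross-sectional area from continuity:
  A = Q / v = 6.33254 x 10^-9 / 19 = 3.332916 x 10^-10 m^2
Diameter from circular cross-section:
  d = sqrt(4A / pi) * 10^6 (m -> um)
  d = sqrt(4 * 3.332916 x 10^-10 / pi) * 10^6 = 20.6 um

20.6 um


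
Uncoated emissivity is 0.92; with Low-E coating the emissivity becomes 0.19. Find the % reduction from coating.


Percentage reduction = (1 - coated/uncoated) * 100
  Ratio = 0.19 / 0.92 = 0.2065
  Reduction = (1 - 0.2065) * 100 = 79.3%

79.3%


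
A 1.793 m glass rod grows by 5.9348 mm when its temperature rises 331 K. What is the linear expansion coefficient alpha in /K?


Rearrange dL = alpha * L0 * dT for alpha:
  alpha = dL / (L0 * dT)
  alpha = (5.9348 / 1000) / (1.793 * 331) = 0.00001 /K = 1 x 10^-5 /K

1 x 10^-5 /K


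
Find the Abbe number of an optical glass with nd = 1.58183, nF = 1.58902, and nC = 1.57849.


Abbe number formula: Vd = (nd - 1) / (nF - nC)
  nd - 1 = 1.58183 - 1 = 0.58183
  nF - nC = 1.58902 - 1.57849 = 0.01053
  Vd = 0.58183 / 0.01053 = 55.25

55.25


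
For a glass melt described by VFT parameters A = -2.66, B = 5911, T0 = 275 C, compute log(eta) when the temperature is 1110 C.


VFT equation: log(eta) = A + B / (T - T0)
  T - T0 = 1110 - 275 = 835
  B / (T - T0) = 5911 / 835 = 7.079
  log(eta) = -2.66 + 7.079 = 4.419

4.419


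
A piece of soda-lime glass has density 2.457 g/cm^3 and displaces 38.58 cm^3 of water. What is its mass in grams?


Rearrange rho = m / V:
  m = rho * V
  m = 2.457 * 38.58 = 94.791 g

94.791 g


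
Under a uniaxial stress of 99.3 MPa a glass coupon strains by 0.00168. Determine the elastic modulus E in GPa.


Young's modulus: E = stress / strain
  E = 99.3 MPa / 0.00168 = 59107.14 MPa
Convert to GPa: 59107.14 / 1000 = 59.11 GPa

59.11 GPa


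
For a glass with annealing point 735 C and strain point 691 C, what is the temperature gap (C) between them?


Gap = T_anneal - T_strain:
  gap = 735 - 691 = 44 C

44 C


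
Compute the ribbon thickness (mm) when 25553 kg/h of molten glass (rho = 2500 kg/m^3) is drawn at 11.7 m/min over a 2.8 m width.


Ribbon cross-section from mass balance:
  Volume rate = throughput / density = 25553 / 2500 = 10.2212 m^3/h
  thickness = volume rate / (speed * 60 * width), i.e.
  thickness = throughput / (60 * speed * width * density) * 1000
  thickness = 25553 / (60 * 11.7 * 2.8 * 2500) * 1000 = 5.2 mm

5.2 mm


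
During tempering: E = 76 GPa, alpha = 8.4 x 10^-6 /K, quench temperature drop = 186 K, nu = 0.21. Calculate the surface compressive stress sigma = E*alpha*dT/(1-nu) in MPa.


Tempering stress: sigma = E * alpha * dT / (1 - nu)
  E (MPa) = 76 * 1000 = 76000
  Numerator = 76000 * (8.4 x 10^-6) * 186 = 118.7424
  Denominator = 1 - 0.21 = 0.79
  sigma = 118.7424 / 0.79 = 150.3 MPa

150.3 MPa


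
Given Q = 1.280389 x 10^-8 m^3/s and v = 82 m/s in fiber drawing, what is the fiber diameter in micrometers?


Cross-sectional area from continuity:
  A = Q / v = 1.280389 x 10^-8 / 82 = 1.56145 x 10^-10 m^2
Diameter from circular cross-section:
  d = sqrt(4A / pi) * 10^6 (m -> um)
  d = sqrt(4 * 1.56145 x 10^-10 / pi) * 10^6 = 14.1 um

14.1 um


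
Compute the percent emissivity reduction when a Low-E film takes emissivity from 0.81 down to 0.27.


Percentage reduction = (1 - coated/uncoated) * 100
  Ratio = 0.27 / 0.81 = 0.3333
  Reduction = (1 - 0.3333) * 100 = 66.7%

66.7%


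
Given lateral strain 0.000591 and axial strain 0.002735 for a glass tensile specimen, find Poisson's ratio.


Poisson's ratio: nu = lateral strain / axial strain
  nu = 0.000591 / 0.002735 = 0.2161

0.2161


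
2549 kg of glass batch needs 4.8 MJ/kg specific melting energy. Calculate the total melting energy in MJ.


Total energy = mass * specific energy
  E = 2549 * 4.8 = 12235.2 MJ

12235.2 MJ


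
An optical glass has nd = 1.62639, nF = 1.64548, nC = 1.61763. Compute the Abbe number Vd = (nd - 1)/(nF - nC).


Abbe number formula: Vd = (nd - 1) / (nF - nC)
  nd - 1 = 1.62639 - 1 = 0.62639
  nF - nC = 1.64548 - 1.61763 = 0.02785
  Vd = 0.62639 / 0.02785 = 22.49

22.49


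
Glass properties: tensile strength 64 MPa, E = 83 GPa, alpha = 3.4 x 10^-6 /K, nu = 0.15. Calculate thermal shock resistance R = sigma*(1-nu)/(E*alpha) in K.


Thermal shock resistance: R = sigma * (1 - nu) / (E * alpha)
  Numerator = 64 * (1 - 0.15) = 54.4
  Denominator = 83 * 1000 * (3.4 x 10^-6) = 0.2822
  R = 54.4 / 0.2822 = 192.8 K

192.8 K


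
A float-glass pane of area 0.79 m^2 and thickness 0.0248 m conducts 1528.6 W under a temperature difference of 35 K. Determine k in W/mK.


Fourier's law rearranged: k = Q * t / (A * dT)
  Numerator = 1528.6 * 0.0248 = 37.90928
  Denominator = 0.79 * 35 = 27.65
  k = 37.90928 / 27.65 = 1.371 W/mK

1.371 W/mK


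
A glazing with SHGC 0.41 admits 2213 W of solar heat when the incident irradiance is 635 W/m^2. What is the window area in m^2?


Rearrange Q = Area * SHGC * Irradiance:
  Area = Q / (SHGC * Irradiance)
  Area = 2213 / (0.41 * 635) = 8.5 m^2

8.5 m^2


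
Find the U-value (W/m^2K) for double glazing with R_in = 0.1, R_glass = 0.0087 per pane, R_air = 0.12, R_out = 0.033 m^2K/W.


Total thermal resistance (series):
  R_total = R_in + R_glass + R_air + R_glass + R_out
  R_total = 0.1 + 0.0087 + 0.12 + 0.0087 + 0.033 = 0.2704 m^2K/W
U-value = 1 / R_total = 1 / 0.2704 = 3.698 W/m^2K

3.698 W/m^2K


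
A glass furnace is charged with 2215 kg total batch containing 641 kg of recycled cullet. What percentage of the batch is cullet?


Cullet ratio = (cullet mass / total batch mass) * 100
  Ratio = 641 / 2215 * 100 = 28.94%

28.94%


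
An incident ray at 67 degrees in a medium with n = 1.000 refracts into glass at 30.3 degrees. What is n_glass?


Apply Snell's law: n1 * sin(theta1) = n2 * sin(theta2)
  n2 = n1 * sin(theta1) / sin(theta2)
  sin(67) = 0.920505
  sin(30.3) = 0.504528
  n2 = 1.000 * 0.920505 / 0.504528 = 1.8245

1.8245


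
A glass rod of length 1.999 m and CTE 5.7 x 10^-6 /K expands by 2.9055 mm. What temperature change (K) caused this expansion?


Rearrange dL = alpha * L0 * dT for dT:
  dT = dL / (alpha * L0)
  dL (m) = 2.9055 / 1000 = 0.0029055
  dT = 0.0029055 / ((5.7 x 10^-6) * 1.999) = 255.0 K

255.0 K


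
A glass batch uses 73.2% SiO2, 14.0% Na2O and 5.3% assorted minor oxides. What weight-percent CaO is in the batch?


Pieces sum to 100%:
  CaO = 100 - (SiO2 + Na2O + others)
  CaO = 100 - (73.2 + 14.0 + 5.3) = 7.5%

7.5%


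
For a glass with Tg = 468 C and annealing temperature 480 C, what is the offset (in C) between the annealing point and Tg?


Offset = T_anneal - Tg:
  offset = 480 - 468 = 12 C

12 C


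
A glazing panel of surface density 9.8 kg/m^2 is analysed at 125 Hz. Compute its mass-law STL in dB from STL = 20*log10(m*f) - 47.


Mass law: STL = 20 * log10(m * f) - 47
  m * f = 9.8 * 125 = 1225
  log10(1225) = 3.08814
  STL = 20 * 3.08814 - 47 = 61.7628 - 47 = 14.8 dB

14.8 dB


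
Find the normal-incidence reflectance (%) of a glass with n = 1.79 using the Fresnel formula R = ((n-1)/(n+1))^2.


Fresnel reflectance at normal incidence:
  R = ((n - 1)/(n + 1))^2
  (n - 1)/(n + 1) = (1.79 - 1)/(1.79 + 1) = 0.283154
  R = 0.283154^2 = 0.0801762
  R(%) = 0.0801762 * 100 = 8.018%

8.018%


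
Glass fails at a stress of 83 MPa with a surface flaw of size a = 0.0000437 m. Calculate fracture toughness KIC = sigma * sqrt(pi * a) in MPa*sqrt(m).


Fracture toughness: KIC = sigma * sqrt(pi * a)
  pi * a = pi * 0.0000437 = 0.000137288
  sqrt(pi * a) = 0.011717
  KIC = 83 * 0.011717 = 0.973 MPa*sqrt(m)

0.973 MPa*sqrt(m)


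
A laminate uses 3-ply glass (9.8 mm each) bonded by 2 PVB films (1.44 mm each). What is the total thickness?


Total thickness = glass contribution + PVB contribution
  Glass: 3 * 9.8 = 29.4 mm
  PVB: 2 * 1.44 = 2.88 mm
  Total = 29.4 + 2.88 = 32.28 mm

32.28 mm


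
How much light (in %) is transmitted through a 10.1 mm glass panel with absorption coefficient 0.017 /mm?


Beer-Lambert law: T = exp(-alpha * thickness)
  exponent = -0.017 * 10.1 = -0.1717
  T = exp(-0.1717) = 0.8422
  Percentage = 0.8422 * 100 = 84.22%

84.22%


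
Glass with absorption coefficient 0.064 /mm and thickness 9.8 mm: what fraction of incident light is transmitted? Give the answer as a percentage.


Beer-Lambert law: T = exp(-alpha * thickness)
  exponent = -0.064 * 9.8 = -0.6272
  T = exp(-0.6272) = 0.5341
  Percentage = 0.5341 * 100 = 53.41%

53.41%


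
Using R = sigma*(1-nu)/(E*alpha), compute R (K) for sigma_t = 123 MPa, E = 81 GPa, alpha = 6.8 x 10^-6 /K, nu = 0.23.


Thermal shock resistance: R = sigma * (1 - nu) / (E * alpha)
  Numerator = 123 * (1 - 0.23) = 94.71
  Denominator = 81 * 1000 * (6.8 x 10^-6) = 0.5508
  R = 94.71 / 0.5508 = 171.9 K

171.9 K


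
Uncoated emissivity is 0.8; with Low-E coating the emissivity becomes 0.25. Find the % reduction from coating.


Percentage reduction = (1 - coated/uncoated) * 100
  Ratio = 0.25 / 0.8 = 0.3125
  Reduction = (1 - 0.3125) * 100 = 68.8%

68.8%


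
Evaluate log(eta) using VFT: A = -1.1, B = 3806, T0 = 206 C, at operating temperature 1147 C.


VFT equation: log(eta) = A + B / (T - T0)
  T - T0 = 1147 - 206 = 941
  B / (T - T0) = 3806 / 941 = 4.045
  log(eta) = -1.1 + 4.045 = 2.945

2.945


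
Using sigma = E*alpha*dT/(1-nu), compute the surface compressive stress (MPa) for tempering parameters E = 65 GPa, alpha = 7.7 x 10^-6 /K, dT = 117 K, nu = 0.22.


Tempering stress: sigma = E * alpha * dT / (1 - nu)
  E (MPa) = 65 * 1000 = 65000
  Numerator = 65000 * (7.7 x 10^-6) * 117 = 58.5585
  Denominator = 1 - 0.22 = 0.78
  sigma = 58.5585 / 0.78 = 75.1 MPa

75.1 MPa


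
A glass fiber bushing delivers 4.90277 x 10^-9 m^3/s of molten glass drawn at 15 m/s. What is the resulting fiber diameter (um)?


Cross-sectional area from continuity:
  A = Q / v = 4.90277 x 10^-9 / 15 = 3.268513 x 10^-10 m^2
Diameter from circular cross-section:
  d = sqrt(4A / pi) * 10^6 (m -> um)
  d = sqrt(4 * 3.268513 x 10^-10 / pi) * 10^6 = 20.4 um

20.4 um


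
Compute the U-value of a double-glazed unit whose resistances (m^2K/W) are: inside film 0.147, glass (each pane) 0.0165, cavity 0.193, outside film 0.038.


Total thermal resistance (series):
  R_total = R_in + R_glass + R_air + R_glass + R_out
  R_total = 0.147 + 0.0165 + 0.193 + 0.0165 + 0.038 = 0.411 m^2K/W
U-value = 1 / R_total = 1 / 0.411 = 2.433 W/m^2K

2.433 W/m^2K
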